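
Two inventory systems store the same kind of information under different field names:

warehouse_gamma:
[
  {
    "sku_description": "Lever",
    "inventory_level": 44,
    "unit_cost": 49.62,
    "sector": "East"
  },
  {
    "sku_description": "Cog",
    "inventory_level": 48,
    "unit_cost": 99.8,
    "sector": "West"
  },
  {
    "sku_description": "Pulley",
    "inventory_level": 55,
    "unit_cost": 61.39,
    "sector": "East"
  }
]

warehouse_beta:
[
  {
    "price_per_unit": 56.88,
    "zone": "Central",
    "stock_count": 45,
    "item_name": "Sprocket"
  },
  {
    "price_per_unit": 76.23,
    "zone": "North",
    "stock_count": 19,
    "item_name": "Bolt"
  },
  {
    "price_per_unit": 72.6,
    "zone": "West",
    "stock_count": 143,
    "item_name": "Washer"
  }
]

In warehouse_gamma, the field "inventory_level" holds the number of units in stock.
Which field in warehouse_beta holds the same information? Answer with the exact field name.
stock_count

In warehouse_gamma, "inventory_level" holds the number of units in stock.
The fields in warehouse_beta are: "price_per_unit", "zone", "stock_count", "item_name".
"stock_count" is the match: the name refers to the same concept and its values are whole-number counts (e.g. 45, 19).
The other fields ("price_per_unit", "zone", "item_name") hold different kinds of data.

So "inventory_level" in warehouse_gamma corresponds to "stock_count" in warehouse_beta.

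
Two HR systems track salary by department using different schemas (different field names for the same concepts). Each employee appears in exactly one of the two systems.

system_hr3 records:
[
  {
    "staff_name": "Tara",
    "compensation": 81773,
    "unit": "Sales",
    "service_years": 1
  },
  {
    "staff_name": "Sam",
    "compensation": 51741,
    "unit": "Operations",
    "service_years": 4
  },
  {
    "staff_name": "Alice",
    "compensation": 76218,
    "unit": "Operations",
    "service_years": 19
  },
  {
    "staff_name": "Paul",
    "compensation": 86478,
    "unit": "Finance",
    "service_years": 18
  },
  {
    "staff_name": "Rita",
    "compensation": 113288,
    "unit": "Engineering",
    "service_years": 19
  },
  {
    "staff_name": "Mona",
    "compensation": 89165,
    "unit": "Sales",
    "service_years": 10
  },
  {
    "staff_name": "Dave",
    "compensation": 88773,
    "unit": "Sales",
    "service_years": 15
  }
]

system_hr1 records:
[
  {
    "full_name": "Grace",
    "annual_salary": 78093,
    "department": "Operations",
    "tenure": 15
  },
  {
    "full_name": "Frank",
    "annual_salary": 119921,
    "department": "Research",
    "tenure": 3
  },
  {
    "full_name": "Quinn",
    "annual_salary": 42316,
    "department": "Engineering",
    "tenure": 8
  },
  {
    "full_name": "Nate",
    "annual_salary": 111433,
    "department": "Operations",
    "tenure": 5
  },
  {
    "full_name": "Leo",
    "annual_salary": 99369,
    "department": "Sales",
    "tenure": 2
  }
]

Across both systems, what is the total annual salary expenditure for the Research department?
119921

Schema mappings:
- "unit" (system_hr3) = "department" (system_hr1) = department
- "compensation" (system_hr3) = "annual_salary" (system_hr1) = salary

Research salaries from system_hr3: 0
Research salaries from system_hr1: 119921

Total: 0 + 119921 = 119921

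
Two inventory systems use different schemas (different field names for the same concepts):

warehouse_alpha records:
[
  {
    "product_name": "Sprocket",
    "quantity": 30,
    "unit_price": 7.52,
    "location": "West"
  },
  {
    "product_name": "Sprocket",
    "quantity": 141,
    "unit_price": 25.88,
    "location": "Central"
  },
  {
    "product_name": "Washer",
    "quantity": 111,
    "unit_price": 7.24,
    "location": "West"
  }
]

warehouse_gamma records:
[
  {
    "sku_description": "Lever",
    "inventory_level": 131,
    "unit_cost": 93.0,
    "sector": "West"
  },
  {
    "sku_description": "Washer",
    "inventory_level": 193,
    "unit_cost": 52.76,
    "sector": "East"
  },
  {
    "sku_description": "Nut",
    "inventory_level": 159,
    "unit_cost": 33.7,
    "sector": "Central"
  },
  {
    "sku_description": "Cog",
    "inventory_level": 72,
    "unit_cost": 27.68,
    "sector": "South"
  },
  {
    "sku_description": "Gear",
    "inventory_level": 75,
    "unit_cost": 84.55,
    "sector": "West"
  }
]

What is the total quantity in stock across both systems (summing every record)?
912

To reconcile these schemas, identify the field holding the quantity in stock in each system:
1. In warehouse_alpha it is "quantity"
2. In warehouse_gamma it is "inventory_level"

From warehouse_alpha: 30 + 141 + 111 = 282
From warehouse_gamma: 131 + 193 + 159 + 72 + 75 = 630

Total: 282 + 630 = 912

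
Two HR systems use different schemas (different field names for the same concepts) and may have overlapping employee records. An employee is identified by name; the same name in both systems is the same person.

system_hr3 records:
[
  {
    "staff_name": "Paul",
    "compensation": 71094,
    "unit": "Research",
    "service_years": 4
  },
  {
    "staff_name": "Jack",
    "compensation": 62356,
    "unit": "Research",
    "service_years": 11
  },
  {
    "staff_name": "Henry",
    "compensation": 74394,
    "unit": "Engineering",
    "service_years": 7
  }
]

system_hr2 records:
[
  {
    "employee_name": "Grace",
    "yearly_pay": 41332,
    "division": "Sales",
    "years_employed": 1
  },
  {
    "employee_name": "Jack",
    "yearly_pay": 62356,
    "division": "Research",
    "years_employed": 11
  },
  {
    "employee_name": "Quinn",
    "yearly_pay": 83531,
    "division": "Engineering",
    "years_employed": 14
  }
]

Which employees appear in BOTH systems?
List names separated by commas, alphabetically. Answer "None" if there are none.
Jack

Schema mapping: "staff_name" (system_hr3) = "employee_name" (system_hr2) = employee name

Names in system_hr3: ['Henry', 'Jack', 'Paul']
Names in system_hr2: ['Grace', 'Jack', 'Quinn']

Intersection: ['Jack']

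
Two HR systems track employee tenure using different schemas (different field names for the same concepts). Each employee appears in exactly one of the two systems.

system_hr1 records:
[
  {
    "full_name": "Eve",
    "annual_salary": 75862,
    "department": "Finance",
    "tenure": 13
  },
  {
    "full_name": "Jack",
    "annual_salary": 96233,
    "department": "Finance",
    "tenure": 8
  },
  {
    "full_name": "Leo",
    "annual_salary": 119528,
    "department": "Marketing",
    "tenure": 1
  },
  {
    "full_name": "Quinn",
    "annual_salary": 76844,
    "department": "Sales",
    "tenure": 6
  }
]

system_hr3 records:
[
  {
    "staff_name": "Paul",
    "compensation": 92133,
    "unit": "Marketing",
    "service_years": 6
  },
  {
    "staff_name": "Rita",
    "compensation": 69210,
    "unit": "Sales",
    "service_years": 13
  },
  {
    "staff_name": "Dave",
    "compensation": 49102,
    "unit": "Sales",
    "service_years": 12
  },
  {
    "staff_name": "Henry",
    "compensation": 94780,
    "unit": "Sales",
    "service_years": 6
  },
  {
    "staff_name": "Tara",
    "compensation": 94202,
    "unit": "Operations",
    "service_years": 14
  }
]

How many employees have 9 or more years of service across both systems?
4

Reconcile schemas: "tenure" (system_hr1) = "service_years" (system_hr3) = years of service

From system_hr1: 1 employees with >= 9 years
From system_hr3: 3 employees with >= 9 years

Total: 1 + 3 = 4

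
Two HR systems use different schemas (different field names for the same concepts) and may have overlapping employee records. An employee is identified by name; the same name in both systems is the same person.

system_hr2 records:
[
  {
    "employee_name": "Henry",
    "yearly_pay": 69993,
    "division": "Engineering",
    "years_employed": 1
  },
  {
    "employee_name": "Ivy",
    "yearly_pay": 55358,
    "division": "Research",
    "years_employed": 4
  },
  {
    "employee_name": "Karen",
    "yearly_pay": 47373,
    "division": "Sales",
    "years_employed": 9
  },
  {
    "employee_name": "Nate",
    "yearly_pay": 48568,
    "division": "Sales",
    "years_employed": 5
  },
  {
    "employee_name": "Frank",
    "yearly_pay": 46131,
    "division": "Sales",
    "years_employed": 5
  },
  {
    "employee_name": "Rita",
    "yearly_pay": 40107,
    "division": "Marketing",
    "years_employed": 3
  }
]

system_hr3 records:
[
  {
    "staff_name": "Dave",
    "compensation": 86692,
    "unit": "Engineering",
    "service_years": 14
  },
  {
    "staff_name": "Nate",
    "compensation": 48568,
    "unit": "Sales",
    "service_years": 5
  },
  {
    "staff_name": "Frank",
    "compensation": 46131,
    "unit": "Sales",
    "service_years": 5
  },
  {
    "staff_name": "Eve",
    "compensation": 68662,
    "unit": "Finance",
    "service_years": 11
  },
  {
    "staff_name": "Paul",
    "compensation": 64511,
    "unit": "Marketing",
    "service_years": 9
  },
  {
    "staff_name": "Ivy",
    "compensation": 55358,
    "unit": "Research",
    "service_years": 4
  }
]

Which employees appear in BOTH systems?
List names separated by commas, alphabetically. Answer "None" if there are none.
Frank, Ivy, Nate

Schema mapping: "employee_name" (system_hr2) = "staff_name" (system_hr3) = employee name

Names in system_hr2: ['Frank', 'Henry', 'Ivy', 'Karen', 'Nate', 'Rita']
Names in system_hr3: ['Dave', 'Eve', 'Frank', 'Ivy', 'Nate', 'Paul']

Intersection: ['Frank', 'Ivy', 'Nate']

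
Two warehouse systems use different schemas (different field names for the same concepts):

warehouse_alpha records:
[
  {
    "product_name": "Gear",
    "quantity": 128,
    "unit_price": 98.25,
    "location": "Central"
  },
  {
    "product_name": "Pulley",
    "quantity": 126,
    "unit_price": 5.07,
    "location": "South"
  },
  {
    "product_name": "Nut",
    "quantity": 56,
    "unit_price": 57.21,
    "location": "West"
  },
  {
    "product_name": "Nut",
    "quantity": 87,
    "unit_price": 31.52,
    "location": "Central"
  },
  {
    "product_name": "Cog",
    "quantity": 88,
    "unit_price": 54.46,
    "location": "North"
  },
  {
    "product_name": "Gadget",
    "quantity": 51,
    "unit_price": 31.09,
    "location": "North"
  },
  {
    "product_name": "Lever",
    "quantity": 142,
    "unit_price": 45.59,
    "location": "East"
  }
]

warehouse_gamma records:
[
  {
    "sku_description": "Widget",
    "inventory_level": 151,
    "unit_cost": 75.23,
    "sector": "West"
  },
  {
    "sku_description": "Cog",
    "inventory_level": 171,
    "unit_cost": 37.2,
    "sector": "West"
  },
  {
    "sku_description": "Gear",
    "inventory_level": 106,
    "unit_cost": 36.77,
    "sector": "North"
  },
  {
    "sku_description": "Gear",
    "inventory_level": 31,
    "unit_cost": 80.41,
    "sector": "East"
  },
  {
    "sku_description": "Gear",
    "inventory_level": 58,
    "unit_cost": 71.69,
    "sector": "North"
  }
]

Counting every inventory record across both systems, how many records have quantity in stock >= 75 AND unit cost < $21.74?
1

Schema mappings:
- "quantity" (warehouse_alpha) = "inventory_level" (warehouse_gamma) = quantity
- "unit_price" (warehouse_alpha) = "unit_cost" (warehouse_gamma) = unit cost

Records meeting both conditions in warehouse_alpha: 1
Records meeting both conditions in warehouse_gamma: 0

Total: 1 + 0 = 1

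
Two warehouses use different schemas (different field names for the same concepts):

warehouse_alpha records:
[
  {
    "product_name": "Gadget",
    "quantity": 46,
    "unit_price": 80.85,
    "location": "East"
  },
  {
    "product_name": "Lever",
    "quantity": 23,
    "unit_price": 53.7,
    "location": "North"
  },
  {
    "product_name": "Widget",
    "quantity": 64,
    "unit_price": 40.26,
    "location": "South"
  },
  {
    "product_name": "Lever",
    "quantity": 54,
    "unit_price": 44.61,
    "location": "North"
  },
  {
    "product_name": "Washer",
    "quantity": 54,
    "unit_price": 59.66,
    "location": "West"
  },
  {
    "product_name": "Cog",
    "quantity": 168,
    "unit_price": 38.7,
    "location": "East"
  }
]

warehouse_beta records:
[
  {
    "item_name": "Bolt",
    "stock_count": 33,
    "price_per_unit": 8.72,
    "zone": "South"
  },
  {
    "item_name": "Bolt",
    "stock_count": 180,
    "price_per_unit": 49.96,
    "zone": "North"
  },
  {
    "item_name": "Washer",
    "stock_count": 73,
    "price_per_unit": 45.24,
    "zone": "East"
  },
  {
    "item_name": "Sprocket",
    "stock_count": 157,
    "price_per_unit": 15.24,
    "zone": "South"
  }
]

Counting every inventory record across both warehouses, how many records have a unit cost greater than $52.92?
3

Schema mapping: "unit_price" (warehouse_alpha) = "price_per_unit" (warehouse_beta) = unit cost

Records > $52.92 in warehouse_alpha: 3
Records > $52.92 in warehouse_beta: 0

Total count: 3 + 0 = 3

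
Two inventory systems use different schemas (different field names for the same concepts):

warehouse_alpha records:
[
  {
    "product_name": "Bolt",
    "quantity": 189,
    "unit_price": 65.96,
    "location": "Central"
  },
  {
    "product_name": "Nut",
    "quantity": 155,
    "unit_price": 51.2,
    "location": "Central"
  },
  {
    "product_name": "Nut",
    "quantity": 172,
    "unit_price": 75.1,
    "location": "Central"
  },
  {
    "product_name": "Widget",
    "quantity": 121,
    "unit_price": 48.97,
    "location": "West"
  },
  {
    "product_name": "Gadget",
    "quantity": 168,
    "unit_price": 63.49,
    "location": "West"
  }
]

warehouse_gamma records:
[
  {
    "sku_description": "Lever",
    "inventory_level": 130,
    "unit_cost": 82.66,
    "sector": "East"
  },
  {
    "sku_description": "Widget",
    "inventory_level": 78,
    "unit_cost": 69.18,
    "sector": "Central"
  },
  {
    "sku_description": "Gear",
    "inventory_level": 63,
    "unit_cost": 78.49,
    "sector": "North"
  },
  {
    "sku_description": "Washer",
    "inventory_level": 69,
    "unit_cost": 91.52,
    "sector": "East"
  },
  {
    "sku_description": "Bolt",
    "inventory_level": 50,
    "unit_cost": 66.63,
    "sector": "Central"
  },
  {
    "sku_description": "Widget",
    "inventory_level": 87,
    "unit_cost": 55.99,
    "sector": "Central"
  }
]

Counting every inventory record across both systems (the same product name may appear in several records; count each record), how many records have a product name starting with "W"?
4

Schema mapping: "product_name" (warehouse_alpha) = "sku_description" (warehouse_gamma) = product name

Records with product name starting with "W" in warehouse_alpha: 1
Records with product name starting with "W" in warehouse_gamma: 3

Total: 1 + 3 = 4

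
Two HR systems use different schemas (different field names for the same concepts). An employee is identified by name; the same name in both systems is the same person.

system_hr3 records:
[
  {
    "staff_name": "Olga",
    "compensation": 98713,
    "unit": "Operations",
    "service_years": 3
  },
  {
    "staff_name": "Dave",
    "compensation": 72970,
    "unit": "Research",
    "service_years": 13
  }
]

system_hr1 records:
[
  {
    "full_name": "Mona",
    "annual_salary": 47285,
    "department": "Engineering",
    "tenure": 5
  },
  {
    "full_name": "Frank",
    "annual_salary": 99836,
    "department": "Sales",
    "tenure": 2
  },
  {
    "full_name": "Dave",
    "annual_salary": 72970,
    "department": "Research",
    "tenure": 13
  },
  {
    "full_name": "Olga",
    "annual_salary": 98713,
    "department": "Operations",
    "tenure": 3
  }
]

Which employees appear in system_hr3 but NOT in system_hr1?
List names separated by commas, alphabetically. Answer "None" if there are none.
None

Schema mapping: "staff_name" (system_hr3) = "full_name" (system_hr1) = employee name

Names in system_hr3: ['Dave', 'Olga']
Names in system_hr1: ['Dave', 'Frank', 'Mona', 'Olga']

In system_hr3 but not system_hr1: None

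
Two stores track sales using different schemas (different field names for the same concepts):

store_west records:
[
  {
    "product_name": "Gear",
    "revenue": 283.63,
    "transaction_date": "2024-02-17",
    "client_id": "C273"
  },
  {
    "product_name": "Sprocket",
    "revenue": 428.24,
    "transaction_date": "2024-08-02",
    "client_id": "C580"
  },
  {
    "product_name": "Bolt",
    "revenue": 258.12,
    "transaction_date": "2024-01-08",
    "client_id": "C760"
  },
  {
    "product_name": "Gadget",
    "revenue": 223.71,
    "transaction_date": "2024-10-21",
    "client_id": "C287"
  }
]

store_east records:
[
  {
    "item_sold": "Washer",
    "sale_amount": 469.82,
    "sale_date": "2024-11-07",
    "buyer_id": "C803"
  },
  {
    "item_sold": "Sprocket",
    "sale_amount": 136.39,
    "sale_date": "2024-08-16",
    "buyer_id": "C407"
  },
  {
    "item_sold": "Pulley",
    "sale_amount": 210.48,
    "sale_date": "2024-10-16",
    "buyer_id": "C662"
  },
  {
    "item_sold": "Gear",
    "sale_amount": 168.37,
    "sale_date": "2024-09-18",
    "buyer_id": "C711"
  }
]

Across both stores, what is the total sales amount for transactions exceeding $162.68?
2042.37

Schema mapping: "revenue" (store_west) = "sale_amount" (store_east) = sale amount

Sum of sales > $162.68 in store_west: 1193.7
Sum of sales > $162.68 in store_east: 848.67

Total: 1193.7 + 848.67 = 2042.37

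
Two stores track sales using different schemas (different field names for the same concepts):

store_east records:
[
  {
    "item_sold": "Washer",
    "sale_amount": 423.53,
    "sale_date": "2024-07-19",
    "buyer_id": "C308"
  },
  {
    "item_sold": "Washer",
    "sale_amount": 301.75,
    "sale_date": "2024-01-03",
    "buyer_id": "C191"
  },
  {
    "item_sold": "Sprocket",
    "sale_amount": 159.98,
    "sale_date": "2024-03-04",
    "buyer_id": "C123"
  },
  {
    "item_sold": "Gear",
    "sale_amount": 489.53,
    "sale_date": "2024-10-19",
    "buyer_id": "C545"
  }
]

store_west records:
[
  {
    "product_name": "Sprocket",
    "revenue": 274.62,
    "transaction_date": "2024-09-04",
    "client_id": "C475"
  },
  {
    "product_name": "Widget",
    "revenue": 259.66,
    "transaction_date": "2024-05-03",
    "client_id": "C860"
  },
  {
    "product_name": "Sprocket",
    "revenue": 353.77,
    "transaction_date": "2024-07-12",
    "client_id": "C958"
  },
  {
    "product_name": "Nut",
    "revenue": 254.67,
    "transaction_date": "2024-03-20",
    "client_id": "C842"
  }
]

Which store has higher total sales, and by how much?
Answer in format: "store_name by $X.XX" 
store_east by $232.07

Schema mapping: "sale_amount" (store_east) = "revenue" (store_west) = sale amount

Total for store_east: 1374.79
Total for store_west: 1142.72

Difference: |1374.79 - 1142.72| = 232.07
store_east has higher sales by $232.07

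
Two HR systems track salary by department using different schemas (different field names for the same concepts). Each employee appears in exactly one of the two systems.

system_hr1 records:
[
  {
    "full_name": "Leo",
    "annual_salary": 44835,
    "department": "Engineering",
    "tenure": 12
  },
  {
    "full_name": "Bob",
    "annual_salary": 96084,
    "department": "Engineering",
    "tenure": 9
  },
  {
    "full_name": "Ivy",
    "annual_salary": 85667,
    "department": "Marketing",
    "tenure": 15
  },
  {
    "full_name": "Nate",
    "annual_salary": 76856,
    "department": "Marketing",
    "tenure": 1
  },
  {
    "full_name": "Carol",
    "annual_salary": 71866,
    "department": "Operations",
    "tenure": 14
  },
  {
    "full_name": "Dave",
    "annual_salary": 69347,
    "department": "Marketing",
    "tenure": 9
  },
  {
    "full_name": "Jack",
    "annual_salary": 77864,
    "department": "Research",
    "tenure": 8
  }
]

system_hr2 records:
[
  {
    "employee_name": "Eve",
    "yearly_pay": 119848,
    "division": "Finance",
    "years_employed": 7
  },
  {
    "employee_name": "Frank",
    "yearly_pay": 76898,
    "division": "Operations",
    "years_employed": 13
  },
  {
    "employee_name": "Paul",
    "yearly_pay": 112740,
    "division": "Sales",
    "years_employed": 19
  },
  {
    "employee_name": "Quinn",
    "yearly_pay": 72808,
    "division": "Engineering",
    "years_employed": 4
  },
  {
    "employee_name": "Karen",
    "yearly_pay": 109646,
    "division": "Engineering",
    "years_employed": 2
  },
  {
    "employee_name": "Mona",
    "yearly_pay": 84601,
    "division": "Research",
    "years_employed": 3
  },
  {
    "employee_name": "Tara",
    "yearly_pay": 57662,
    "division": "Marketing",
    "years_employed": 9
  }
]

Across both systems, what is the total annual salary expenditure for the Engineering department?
323373

Schema mappings:
- "department" (system_hr1) = "division" (system_hr2) = department
- "annual_salary" (system_hr1) = "yearly_pay" (system_hr2) = salary

Engineering salaries from system_hr1: 140919
Engineering salaries from system_hr2: 182454

Total: 140919 + 182454 = 323373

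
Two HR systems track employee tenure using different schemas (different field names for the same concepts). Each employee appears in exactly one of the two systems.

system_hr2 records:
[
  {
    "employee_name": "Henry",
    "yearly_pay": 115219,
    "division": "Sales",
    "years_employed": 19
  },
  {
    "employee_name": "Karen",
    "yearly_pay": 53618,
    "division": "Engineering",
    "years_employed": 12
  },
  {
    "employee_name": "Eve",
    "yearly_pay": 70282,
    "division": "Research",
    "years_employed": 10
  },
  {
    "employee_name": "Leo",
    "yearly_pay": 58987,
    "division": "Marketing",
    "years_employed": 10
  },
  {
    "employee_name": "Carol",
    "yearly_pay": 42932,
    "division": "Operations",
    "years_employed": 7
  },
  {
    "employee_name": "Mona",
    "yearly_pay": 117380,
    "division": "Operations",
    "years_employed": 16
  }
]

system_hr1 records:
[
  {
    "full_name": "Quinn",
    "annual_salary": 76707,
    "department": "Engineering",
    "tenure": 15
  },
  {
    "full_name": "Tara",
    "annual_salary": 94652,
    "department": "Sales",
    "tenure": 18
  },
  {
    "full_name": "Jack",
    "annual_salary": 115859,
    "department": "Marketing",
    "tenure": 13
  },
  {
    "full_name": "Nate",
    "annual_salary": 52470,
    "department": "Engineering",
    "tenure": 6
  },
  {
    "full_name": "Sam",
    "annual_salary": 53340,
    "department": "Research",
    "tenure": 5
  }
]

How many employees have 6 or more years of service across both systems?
10

Reconcile schemas: "years_employed" (system_hr2) = "tenure" (system_hr1) = years of service

From system_hr2: 6 employees with >= 6 years
From system_hr1: 4 employees with >= 6 years

Total: 6 + 4 = 10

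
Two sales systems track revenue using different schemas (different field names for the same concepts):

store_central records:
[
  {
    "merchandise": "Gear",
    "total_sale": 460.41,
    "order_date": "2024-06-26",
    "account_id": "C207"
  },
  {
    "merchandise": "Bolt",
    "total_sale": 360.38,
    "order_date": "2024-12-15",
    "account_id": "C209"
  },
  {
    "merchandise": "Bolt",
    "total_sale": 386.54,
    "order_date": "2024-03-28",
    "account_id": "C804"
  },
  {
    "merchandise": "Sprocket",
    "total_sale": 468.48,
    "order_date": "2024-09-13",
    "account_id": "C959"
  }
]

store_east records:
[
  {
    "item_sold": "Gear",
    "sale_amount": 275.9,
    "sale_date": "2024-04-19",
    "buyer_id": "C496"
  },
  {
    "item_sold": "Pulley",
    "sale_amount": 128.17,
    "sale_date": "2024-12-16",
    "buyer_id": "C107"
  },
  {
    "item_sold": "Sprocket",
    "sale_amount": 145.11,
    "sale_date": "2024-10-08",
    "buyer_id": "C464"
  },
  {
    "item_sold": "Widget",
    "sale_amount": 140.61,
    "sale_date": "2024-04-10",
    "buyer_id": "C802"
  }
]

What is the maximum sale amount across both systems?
468.48

Reconcile: "total_sale" (store_central) = "sale_amount" (store_east) = sale amount

Maximum in store_central: 468.48
Maximum in store_east: 275.9

Overall maximum: max(468.48, 275.9) = 468.48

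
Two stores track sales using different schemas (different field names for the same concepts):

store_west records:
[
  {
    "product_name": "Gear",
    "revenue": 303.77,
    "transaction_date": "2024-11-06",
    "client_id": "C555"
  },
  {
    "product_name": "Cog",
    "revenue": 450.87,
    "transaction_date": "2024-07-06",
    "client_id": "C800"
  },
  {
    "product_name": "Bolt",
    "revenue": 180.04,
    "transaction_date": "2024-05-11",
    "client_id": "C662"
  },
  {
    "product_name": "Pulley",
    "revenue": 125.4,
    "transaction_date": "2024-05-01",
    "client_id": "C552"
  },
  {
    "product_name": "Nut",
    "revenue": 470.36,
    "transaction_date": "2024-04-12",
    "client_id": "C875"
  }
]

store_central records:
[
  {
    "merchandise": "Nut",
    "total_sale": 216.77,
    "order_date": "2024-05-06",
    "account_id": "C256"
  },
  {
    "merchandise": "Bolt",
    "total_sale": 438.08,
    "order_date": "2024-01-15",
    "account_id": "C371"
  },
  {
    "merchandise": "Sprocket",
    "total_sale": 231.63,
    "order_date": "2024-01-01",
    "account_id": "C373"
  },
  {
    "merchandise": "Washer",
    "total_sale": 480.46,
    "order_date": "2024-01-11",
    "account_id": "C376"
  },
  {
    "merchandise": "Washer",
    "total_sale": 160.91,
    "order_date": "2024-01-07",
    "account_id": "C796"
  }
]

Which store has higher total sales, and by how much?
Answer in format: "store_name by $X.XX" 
store_west by $2.59

Schema mapping: "revenue" (store_west) = "total_sale" (store_central) = sale amount

Total for store_west: 1530.44
Total for store_central: 1527.85

Difference: |1530.44 - 1527.85| = 2.59
store_west has higher sales by $2.59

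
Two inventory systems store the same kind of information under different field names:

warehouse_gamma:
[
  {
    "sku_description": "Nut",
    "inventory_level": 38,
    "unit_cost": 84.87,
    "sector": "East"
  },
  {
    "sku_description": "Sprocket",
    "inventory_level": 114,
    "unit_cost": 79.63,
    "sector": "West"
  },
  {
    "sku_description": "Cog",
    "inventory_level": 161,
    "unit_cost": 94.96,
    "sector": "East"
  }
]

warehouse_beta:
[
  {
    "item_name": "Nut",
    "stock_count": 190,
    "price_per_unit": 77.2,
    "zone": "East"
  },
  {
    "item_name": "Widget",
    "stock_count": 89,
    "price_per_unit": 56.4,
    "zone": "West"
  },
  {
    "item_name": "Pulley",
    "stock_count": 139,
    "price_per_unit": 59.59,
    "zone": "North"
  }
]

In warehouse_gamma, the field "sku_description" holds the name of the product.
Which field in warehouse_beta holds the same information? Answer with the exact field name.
item_name

In warehouse_gamma, "sku_description" holds the name of the product.
The fields in warehouse_beta are: "item_name", "stock_count", "price_per_unit", "zone".
"item_name" is the match: the name refers to the same concept and its values are product-name strings (e.g. 'Nut', 'Pulley').
The other fields ("stock_count", "price_per_unit", "zone") hold different kinds of data.

So "sku_description" in warehouse_gamma corresponds to "item_name" in warehouse_beta.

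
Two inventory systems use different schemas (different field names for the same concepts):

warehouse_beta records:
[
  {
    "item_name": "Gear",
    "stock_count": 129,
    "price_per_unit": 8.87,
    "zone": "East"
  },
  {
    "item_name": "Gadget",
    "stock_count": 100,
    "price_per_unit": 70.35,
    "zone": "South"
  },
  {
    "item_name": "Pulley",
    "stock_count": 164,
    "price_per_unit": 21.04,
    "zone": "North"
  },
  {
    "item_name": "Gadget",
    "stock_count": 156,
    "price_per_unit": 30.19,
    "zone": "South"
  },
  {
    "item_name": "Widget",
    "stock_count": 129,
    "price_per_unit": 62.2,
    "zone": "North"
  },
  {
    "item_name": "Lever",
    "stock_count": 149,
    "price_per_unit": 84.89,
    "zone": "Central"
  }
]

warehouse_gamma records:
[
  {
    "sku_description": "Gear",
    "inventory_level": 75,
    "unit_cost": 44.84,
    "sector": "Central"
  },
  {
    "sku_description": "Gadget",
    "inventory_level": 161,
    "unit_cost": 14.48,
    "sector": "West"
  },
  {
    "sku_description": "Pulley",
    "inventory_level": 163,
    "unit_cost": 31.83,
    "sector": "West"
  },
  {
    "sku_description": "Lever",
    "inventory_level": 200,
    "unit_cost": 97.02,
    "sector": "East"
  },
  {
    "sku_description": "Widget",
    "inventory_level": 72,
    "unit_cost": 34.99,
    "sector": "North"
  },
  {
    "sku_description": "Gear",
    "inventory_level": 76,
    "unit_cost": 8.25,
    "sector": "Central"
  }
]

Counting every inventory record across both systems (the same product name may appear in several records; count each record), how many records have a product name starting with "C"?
0

Schema mapping: "item_name" (warehouse_beta) = "sku_description" (warehouse_gamma) = product name

Records with product name starting with "C" in warehouse_beta: 0
Records with product name starting with "C" in warehouse_gamma: 0

Total: 0 + 0 = 0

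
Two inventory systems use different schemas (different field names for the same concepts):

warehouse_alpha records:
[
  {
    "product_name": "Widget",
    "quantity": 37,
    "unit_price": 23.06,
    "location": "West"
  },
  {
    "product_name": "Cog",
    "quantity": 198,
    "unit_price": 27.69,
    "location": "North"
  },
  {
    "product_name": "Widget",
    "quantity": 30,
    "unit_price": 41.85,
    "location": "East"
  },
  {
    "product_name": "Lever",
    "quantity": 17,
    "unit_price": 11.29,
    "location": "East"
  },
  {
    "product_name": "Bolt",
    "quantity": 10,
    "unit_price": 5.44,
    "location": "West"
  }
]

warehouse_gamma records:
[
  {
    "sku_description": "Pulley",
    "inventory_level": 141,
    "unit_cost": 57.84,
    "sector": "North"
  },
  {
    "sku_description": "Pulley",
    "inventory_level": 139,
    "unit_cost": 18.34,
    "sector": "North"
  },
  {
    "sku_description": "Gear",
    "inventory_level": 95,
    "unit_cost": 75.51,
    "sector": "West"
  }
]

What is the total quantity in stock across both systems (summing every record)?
667

To reconcile these schemas, identify the field holding the quantity in stock in each system:
1. In warehouse_alpha it is "quantity"
2. In warehouse_gamma it is "inventory_level"

From warehouse_alpha: 37 + 198 + 30 + 17 + 10 = 292
From warehouse_gamma: 141 + 139 + 95 = 375

Total: 292 + 375 = 667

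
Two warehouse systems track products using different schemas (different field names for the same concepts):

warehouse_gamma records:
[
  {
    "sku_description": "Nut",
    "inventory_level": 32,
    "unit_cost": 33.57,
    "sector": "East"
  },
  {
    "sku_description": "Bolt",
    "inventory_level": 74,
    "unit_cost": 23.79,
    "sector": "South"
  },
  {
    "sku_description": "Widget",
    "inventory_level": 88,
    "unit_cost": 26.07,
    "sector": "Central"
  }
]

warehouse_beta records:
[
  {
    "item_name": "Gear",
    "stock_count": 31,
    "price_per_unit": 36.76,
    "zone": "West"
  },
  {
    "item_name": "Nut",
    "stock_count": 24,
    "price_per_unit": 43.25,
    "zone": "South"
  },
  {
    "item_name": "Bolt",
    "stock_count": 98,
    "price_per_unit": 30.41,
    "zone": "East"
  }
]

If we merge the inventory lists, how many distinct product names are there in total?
4

Schema mapping: "sku_description" (warehouse_gamma) = "item_name" (warehouse_beta) = product name

Products in warehouse_gamma: ['Bolt', 'Nut', 'Widget']
Products in warehouse_beta: ['Bolt', 'Gear', 'Nut']

Union (unique products): ['Bolt', 'Gear', 'Nut', 'Widget']
Count: 4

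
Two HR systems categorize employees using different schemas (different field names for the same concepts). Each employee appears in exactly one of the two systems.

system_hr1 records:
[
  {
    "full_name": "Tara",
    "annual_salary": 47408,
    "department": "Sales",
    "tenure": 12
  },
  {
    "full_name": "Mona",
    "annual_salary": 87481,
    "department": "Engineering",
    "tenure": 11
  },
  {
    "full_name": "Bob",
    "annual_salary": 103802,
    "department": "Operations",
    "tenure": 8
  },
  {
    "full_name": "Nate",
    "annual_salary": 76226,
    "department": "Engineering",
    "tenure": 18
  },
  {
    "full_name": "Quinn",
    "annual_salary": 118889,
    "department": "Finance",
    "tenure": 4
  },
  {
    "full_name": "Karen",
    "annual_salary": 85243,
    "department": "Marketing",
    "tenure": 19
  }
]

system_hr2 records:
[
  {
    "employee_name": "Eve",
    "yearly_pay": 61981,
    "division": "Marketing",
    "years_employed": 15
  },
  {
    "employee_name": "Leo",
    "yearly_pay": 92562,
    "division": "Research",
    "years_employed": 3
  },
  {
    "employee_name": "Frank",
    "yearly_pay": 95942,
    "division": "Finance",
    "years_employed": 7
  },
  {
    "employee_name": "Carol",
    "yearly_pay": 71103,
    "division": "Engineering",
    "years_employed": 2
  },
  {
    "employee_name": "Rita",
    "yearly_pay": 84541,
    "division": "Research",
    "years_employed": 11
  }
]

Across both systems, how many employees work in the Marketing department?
2

Schema mapping: "department" (system_hr1) = "division" (system_hr2) = department

Marketing employees in system_hr1: 1
Marketing employees in system_hr2: 1

Total in Marketing: 1 + 1 = 2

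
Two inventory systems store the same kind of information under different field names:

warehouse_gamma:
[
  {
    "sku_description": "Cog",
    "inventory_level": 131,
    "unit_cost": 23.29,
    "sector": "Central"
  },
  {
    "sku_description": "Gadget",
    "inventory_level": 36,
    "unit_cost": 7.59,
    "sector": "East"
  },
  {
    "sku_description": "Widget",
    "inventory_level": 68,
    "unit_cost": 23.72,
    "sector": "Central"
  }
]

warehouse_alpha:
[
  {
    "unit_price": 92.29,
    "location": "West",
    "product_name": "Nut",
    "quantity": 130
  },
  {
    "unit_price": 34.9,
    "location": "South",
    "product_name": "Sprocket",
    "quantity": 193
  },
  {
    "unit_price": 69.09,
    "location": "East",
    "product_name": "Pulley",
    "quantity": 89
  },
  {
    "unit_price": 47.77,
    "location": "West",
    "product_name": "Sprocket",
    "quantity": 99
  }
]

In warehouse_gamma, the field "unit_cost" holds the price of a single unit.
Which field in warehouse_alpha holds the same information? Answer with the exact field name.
unit_price

In warehouse_gamma, "unit_cost" holds the price of a single unit.
The fields in warehouse_alpha are: "unit_price", "location", "product_name", "quantity".
"unit_price" is the match: the name refers to the same concept and its values are decimal currency amounts (e.g. 92.29, 34.9).
The other fields ("location", "product_name", "quantity") hold different kinds of data.

So "unit_cost" in warehouse_gamma corresponds to "unit_price" in warehouse_alpha.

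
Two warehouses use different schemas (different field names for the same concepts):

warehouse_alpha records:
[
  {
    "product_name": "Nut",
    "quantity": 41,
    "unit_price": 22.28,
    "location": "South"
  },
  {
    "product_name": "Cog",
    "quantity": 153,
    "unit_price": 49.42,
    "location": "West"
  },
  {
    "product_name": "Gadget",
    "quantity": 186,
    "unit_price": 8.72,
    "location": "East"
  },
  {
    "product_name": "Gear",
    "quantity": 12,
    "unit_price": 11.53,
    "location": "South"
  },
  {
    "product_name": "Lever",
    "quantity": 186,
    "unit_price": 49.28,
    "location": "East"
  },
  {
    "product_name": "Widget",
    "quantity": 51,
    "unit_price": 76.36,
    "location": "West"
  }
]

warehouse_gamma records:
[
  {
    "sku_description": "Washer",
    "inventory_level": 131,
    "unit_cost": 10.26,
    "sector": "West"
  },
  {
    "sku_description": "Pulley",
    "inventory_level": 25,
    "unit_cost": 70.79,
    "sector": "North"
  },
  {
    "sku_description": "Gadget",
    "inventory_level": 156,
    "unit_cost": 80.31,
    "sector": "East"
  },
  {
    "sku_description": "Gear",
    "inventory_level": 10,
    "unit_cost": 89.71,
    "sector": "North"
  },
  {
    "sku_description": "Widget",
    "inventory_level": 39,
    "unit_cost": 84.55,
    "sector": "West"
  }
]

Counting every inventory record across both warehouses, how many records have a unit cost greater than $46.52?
7

Schema mapping: "unit_price" (warehouse_alpha) = "unit_cost" (warehouse_gamma) = unit cost

Records > $46.52 in warehouse_alpha: 3
Records > $46.52 in warehouse_gamma: 4

Total count: 3 + 4 = 7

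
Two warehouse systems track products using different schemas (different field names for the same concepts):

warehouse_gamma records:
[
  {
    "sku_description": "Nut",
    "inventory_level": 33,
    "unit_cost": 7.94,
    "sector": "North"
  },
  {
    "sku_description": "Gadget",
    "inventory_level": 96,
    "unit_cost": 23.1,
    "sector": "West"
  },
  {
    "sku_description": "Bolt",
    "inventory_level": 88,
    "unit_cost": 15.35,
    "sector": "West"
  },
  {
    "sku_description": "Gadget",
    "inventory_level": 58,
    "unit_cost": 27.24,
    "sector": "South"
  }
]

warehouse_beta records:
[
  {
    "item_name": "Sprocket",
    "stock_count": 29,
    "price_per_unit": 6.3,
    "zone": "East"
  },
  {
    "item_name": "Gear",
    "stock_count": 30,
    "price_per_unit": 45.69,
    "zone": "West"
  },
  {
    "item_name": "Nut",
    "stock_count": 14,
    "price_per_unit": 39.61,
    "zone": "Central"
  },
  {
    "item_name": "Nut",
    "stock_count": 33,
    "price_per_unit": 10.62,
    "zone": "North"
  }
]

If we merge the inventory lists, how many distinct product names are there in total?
5

Schema mapping: "sku_description" (warehouse_gamma) = "item_name" (warehouse_beta) = product name

Products in warehouse_gamma: ['Bolt', 'Gadget', 'Nut']
Products in warehouse_beta: ['Gear', 'Nut', 'Sprocket']

Union (unique products): ['Bolt', 'Gadget', 'Gear', 'Nut', 'Sprocket']
Count: 5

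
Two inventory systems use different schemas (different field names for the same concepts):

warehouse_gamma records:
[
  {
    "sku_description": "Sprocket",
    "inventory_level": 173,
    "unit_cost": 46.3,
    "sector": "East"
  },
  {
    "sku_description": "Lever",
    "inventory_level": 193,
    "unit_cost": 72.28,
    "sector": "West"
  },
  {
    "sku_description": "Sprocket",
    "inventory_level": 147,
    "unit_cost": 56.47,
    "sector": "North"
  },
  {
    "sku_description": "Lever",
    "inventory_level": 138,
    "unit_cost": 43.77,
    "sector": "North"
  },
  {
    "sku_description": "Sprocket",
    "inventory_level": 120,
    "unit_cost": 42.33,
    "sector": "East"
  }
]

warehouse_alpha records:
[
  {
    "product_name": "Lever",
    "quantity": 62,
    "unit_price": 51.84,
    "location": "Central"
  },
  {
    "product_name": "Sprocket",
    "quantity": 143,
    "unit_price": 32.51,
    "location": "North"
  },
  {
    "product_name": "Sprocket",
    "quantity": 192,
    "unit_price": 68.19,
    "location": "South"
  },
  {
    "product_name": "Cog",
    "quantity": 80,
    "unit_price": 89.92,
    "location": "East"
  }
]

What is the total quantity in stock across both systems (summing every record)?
1248

To reconcile these schemas, identify the field holding the quantity in stock in each system:
1. In warehouse_gamma it is "inventory_level"
2. In warehouse_alpha it is "quantity"

From warehouse_gamma: 173 + 193 + 147 + 138 + 120 = 771
From warehouse_alpha: 62 + 143 + 192 + 80 = 477

Total: 771 + 477 = 1248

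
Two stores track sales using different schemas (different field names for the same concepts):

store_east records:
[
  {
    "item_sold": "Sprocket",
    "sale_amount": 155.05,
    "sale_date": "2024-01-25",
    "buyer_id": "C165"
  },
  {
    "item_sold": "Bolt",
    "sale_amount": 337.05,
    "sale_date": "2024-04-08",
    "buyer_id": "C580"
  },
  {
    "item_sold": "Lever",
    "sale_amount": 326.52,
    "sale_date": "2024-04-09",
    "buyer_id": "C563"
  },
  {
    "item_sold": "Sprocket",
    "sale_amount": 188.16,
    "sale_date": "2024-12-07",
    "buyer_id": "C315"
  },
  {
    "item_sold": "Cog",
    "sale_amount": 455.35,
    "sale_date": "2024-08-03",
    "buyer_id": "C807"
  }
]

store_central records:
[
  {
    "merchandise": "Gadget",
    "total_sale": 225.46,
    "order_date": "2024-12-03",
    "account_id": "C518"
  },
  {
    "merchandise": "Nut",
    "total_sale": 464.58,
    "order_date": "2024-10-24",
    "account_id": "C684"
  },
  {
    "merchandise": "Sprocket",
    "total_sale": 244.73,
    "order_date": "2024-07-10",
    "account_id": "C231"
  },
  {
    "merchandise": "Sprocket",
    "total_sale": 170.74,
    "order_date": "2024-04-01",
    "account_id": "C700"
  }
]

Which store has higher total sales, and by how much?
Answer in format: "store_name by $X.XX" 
store_east by $356.62

Schema mapping: "sale_amount" (store_east) = "total_sale" (store_central) = sale amount

Total for store_east: 1462.13
Total for store_central: 1105.51

Difference: |1462.13 - 1105.51| = 356.62
store_east has higher sales by $356.62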